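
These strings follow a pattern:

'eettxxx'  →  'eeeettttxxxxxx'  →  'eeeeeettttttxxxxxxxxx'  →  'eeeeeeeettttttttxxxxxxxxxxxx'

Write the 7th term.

Term n consists of 2n e's, followed by 2n t's, followed by 3n x's (n = 1, 2, …).
Setting n = 7 gives 14, 14, 21 characters in each block.

eeeeeeeeeeeeeettttttttttttttxxxxxxxxxxxxxxxxxxxxx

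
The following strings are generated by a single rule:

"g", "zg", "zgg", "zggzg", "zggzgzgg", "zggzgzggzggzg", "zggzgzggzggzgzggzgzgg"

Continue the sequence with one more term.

zggzgzggzggzgzggzgzggzggzgzggzggzg

Each term (from the third on) is the previous term followed by the one before it: term 3 = zg·g = zgg.
Continuing: zggzgzggzggzgzggzgzgg · zggzgzggzggzg gives term 8.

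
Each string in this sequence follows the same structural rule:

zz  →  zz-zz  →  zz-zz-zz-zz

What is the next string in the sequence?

zz-zz-zz-zz-zz-zz-zz-zz

Each string is two copies of the previous one joined by '-'.
One more doubling of zz-zz-zz-zz gives the answer.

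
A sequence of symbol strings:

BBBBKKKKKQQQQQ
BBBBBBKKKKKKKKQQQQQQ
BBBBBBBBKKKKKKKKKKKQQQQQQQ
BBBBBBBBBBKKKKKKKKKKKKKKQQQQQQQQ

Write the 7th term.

BBBBBBBBBBBBBBBBKKKKKKKKKKKKKKKKKKKKKKKQQQQQQQQQQQ

Reading off run lengths: B runs 4, 6, 8, 10; K runs 5, 8, 11, 14; Q runs 5, 6, 7, 8 — each is linear in n, where the shown terms are n = 2, 3, 4, 5.
Setting n = 8 gives 16, 23, 11 characters in each block.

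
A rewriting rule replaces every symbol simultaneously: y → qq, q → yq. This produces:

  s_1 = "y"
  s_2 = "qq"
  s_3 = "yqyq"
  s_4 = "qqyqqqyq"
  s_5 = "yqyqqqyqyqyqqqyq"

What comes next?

Rewriting the 16 symbols of yqyqqqyqyqyqqqyq one by one yields qq yq qq yq yq yq qq yq qq yq qq yq yq yq qq yq; concatenated:

qqyqqqyqyqyqqqyqqqyqqqyqyqyqqqyq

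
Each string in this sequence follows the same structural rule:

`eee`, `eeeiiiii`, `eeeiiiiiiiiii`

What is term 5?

The strings grow by a fixed suffix iiiii each time.
From eeeiiiiiiiiii, 2 further steps: eeeiiiiiiiiii → eeeiiiiiiiiiiiiiii → (answer).

eeeiiiiiiiiiiiiiiiiiiii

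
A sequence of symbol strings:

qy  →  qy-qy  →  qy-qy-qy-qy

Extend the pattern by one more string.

s(k+1) = s(k)·-·s(k) — each term doubles the last with '-' between the halves.
One more doubling of qy-qy-qy-qy gives the answer.

qy-qy-qy-qy-qy-qy-qy-qy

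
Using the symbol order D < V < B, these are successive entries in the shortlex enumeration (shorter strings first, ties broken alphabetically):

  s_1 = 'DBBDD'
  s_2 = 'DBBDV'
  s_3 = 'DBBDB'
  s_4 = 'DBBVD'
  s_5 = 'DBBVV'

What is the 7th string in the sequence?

Continuing the enumeration 2 steps past DBBVV: DBBVV → DBBVB → (answer).

DBBBD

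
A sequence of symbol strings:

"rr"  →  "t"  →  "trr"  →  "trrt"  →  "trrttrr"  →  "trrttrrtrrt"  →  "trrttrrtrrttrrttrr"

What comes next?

This is a Fibonacci-style word recurrence s(k) = s(k−1)·s(k−2): e.g. t·rr = trr.
Continuing: trrttrrtrrttrrttrr · trrttrrtrrt gives term 8.

trrttrrtrrttrrttrrtrrttrrtrrt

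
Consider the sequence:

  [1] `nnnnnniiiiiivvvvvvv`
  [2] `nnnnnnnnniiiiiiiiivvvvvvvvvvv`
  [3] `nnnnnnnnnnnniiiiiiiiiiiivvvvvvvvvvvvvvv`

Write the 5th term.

nnnnnnnnnnnnnnnnnniiiiiiiiiiiiiiiiiivvvvvvvvvvvvvvvvvvvvvvv

Each string has the form n^{3n} i^{3n} v^{4n-1}, where the shown terms are n = 2, 3, 4.
Setting n = 6 gives 18, 18, 23 characters in each block.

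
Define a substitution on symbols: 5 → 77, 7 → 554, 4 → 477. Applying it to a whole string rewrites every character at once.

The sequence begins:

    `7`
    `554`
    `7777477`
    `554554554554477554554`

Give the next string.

Rewriting the 21 symbols of 554554554554477554554 one by one yields 77 77 477 77 77 477 77 77 477 77 77 477 477 554 554 77 77 477 77 77 477; concatenated:

777747777774777777477777747747755455477774777777477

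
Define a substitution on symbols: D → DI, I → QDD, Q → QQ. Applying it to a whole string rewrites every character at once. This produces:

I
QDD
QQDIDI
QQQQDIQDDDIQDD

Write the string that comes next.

QQQQQQQQDIQDDQQDIDIDIQDDQQDIDI

Replace each of the 14 characters of QQQQDIQDDDIQDD in place — QQ QQ QQ QQ DI QDD QQ DI DI DI QDD QQ DI DI — and concatenate.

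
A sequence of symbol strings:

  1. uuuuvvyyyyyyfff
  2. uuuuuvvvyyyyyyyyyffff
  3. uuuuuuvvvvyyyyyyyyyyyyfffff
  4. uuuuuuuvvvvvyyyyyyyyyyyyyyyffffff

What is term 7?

uuuuuuuuuuvvvvvvvvyyyyyyyyyyyyyyyyyyyyyyyyfffffffff

The n-th term is n+3 u's then n+1 v's then 3n+3 y's then n+2 f's (n = 1, 2, …).
Setting n = 7 gives 10, 8, 24, 9 characters in each block.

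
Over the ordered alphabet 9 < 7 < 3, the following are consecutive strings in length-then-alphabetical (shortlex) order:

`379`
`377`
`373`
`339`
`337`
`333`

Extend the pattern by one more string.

After 333 the length-3 strings are exhausted; the first length-4 string is 4 copies of 9.

9999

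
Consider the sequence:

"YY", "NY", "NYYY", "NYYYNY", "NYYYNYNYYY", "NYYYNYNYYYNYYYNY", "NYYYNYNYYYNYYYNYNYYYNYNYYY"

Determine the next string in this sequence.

This is a Fibonacci-style word recurrence s(k) = s(k−1)·s(k−2): e.g. NY·YY = NYYY.
Continuing: NYYYNYNYYYNYYYNYNYYYNYNYYY · NYYYNYNYYYNYYYNY gives term 8.

NYYYNYNYYYNYYYNYNYYYNYNYYYNYYYNYNYYYNYYYNY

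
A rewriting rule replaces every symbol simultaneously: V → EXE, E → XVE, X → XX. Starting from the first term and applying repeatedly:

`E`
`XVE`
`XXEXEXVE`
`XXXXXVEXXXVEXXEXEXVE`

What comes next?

XXXXXXXXXXEXEXVEXXXXXXEXEXVEXXXXXVEXXXVEXXEXEXVE

Applying the rule to each of the 20 symbols of XXXXXVEXXXVEXXEXEXVE gives the pieces XX XX XX XX XX EXE XVE XX XX XX EXE XVE XX XX XVE XX XVE XX EXE XVE, which concatenate to the answer.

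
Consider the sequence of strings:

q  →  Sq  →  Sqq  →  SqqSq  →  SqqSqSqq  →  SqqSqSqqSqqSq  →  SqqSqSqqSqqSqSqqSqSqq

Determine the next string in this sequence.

SqqSqSqqSqqSqSqqSqSqqSqqSqSqqSqqSq

Each term (from the third on) is the previous term followed by the one before it: term 3 = Sq·q = Sqq.
The next term joins SqqSqSqqSqqSqSqqSqSqq and SqqSqSqqSqqSq.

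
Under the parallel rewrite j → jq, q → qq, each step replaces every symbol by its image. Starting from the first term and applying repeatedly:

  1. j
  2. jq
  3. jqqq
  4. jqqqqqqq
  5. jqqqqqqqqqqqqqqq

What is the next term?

jqqqqqqqqqqqqqqqqqqqqqqqqqqqqqqq

φ(jqqqqqqqqqqqqqqq) expands symbol-by-symbol to jq qq qq qq qq qq qq qq qq qq qq qq qq qq qq qq; joining the 16 pieces gives the next term.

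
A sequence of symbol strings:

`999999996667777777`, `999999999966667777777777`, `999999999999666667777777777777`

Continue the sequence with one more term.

Term n consists of 2n+2 9's, followed by n 6's, followed by 3n-2 7's, where the shown terms are n = 3, 4, 5.
For the next term, n = 6, so the run lengths are 14, 6, 16.

999999999999996666667777777777777777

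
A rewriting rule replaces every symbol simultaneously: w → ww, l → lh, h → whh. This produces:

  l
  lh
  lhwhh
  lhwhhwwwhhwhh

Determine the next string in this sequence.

Replace each of the 13 characters of lhwhhwwwhhwhh in place — lh whh ww whh whh ww ww ww whh whh ww whh whh — and concatenate.

lhwhhwwwhhwhhwwwwwwwhhwhhwwwhhwhh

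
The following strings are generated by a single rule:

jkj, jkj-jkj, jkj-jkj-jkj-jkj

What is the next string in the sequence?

Each string is two copies of the previous one joined by '-'.
Doubling jkj-jkj-jkj-jkj with '-' between the halves:

jkj-jkj-jkj-jkj-jkj-jkj-jkj-jkj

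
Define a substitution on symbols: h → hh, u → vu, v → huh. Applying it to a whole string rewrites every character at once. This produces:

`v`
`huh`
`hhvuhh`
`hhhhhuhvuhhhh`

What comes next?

φ(hhhhhuhvuhhhh) expands symbol-by-symbol to hh hh hh hh hh vu hh huh vu hh hh hh hh; joining the 13 pieces gives the next term.

hhhhhhhhhhvuhhhuhvuhhhhhhhh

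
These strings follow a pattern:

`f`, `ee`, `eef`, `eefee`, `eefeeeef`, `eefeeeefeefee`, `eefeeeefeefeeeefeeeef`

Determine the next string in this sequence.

This is a Fibonacci-style word recurrence s(k) = s(k−1)·s(k−2): e.g. ee·f = eef.
Continuing: eefeeeefeefeeeefeeeef · eefeeeefeefee gives term 8.

eefeeeefeefeeeefeeeefeefeeeefeefee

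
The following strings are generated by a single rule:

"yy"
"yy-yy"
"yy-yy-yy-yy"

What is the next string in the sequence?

Every step duplicates the string with '-' between the halves.
Doubling yy-yy-yy-yy with '-' between the halves:

yy-yy-yy-yy-yy-yy-yy-yy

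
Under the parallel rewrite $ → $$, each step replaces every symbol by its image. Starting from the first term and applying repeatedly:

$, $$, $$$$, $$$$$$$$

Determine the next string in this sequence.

$$$$$$$$$$$$$$$$

Rewriting each symbol of $$$$$$$$: $→$$, $→$$, $→$$, $→$$, $→$$, $→$$, $→$$, $→$$, which concatenates to $$ $$ $$ $$ $$ $$ $$ $$.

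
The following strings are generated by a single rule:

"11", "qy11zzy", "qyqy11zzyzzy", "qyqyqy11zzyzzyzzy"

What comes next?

Every step adds qy to the front and zzy to the end of the previous string.
So the next term is qy·qyqyqy11zzyzzyzzy·zzy.

qyqyqyqy11zzyzzyzzyzzy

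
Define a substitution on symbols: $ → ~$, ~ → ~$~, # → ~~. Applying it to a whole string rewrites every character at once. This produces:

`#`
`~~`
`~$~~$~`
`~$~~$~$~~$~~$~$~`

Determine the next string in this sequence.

Replace each of the 16 characters of ~$~~$~$~~$~~$~$~ in place — ~$~ ~$ ~$~ ~$~ ~$ ~$~ ~$ ~$~ ~$~ ~$ ~$~ ~$~ ~$ ~$~ ~$ ~$~ — and concatenate.

~$~~$~$~~$~~$~$~~$~$~~$~~$~$~~$~~$~$~~$~$~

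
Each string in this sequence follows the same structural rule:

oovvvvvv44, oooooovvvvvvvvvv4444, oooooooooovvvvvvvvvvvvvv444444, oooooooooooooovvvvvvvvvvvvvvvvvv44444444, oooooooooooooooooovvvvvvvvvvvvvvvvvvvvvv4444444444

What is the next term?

oooooooooooooooooooooovvvvvvvvvvvvvvvvvvvvvvvvvv444444444444

The n-th term is 4n-2 o's then 4n+2 v's then 2n 4's (n = 1, 2, …).
At n = 6 the blocks have lengths 22, 26, 12.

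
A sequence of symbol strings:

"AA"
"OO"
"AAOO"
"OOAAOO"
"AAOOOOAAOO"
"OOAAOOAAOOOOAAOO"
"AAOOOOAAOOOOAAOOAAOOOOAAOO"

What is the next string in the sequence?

From term 3 onward, concatenate the second-to-last term with the last: AA·OO = AAOO, OO·AAOO = OOAAOO, …
Continuing: OOAAOOAAOOOOAAOO · AAOOOOAAOOOOAAOOAAOOOOAAOO gives term 8.

OOAAOOAAOOOOAAOOAAOOOOAAOOOOAAOOAAOOOOAAOO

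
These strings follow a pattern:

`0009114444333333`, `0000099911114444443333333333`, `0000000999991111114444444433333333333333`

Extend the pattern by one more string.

Term n consists of 2n+1 0's, followed by 2n-1 9's, followed by 2n 1's, followed by 2n+2 4's, followed by 4n+2 3's (n = 1, 2, …).
At n = 4 the blocks have lengths 9, 7, 8, 10, 18.

0000000009999999111111114444444444333333333333333333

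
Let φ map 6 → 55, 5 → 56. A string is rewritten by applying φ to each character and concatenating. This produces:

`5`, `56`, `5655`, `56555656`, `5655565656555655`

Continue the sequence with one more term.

56555656565556555655565656555656

φ(5655565656555655) expands symbol-by-symbol to 56 55 56 56 56 55 56 55 56 55 56 56 56 55 56 56; joining the 16 pieces gives the next term.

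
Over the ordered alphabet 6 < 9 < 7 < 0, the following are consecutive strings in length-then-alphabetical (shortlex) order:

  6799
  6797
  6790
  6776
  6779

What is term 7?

6770

Continuing the enumeration 2 steps past 6779: 6779 → 6777 → (answer).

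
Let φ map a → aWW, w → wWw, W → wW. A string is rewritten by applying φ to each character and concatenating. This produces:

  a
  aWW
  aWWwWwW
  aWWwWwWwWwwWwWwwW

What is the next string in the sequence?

φ(aWWwWwWwWwwWwWwwW) expands symbol-by-symbol to aWW wW wW wWw wW wWw wW wWw wW wWw wWw wW wWw wW wWw wWw wW; joining the 17 pieces gives the next term.

aWWwWwWwWwwWwWwwWwWwwWwWwwWwwWwWwwWwWwwWwwW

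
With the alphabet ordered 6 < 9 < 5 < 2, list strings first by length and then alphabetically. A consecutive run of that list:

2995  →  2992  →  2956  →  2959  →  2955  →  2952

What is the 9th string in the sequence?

2925

Advancing 3 positions from 2952 through 2952 → 2926 → 2929 reaches term 9.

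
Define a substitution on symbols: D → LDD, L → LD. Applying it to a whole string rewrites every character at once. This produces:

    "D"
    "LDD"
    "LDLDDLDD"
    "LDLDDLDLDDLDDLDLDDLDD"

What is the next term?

Rewriting the 21 symbols of LDLDDLDLDDLDDLDLDDLDD one by one yields LD LDD LD LDD LDD LD LDD LD LDD LDD LD LDD LDD LD LDD LD LDD LDD LD LDD LDD; concatenated:

LDLDDLDLDDLDDLDLDDLDLDDLDDLDLDDLDDLDLDDLDLDDLDDLDLDDLDD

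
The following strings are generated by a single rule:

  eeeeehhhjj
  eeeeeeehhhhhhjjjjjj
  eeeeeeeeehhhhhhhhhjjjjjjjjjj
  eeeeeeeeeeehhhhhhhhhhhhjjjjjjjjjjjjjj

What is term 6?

Each string has the form e^{2n+3} h^{3n} j^{4n-2} (n = 1, 2, …).
Setting n = 6 gives 15, 18, 22 characters in each block.

eeeeeeeeeeeeeeehhhhhhhhhhhhhhhhhhjjjjjjjjjjjjjjjjjjjjjj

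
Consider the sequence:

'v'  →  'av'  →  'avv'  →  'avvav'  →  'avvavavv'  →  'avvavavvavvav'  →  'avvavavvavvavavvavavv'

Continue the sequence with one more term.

From term 3 onward, concatenate the last term with the second-to-last: av·v = avv, avv·av = avvav, …
Continuing: avvavavvavvavavvavavv · avvavavvavvav gives term 8.

avvavavvavvavavvavavvavvavavvavvav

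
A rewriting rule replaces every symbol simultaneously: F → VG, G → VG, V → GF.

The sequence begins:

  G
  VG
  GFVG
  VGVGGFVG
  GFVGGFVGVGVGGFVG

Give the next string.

Applying the rule to each of the 16 symbols of GFVGGFVGVGVGGFVG gives the pieces VG VG GF VG VG VG GF VG GF VG GF VG VG VG GF VG, which concatenate to the answer.

VGVGGFVGVGVGGFVGGFVGGFVGVGVGGFVG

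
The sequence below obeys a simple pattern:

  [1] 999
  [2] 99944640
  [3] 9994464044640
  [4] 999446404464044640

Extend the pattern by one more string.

Every step adds 44640 to the end: s(k+1) = s(k)·44640.
Applying this once more to 999446404464044640:

99944640446404464044640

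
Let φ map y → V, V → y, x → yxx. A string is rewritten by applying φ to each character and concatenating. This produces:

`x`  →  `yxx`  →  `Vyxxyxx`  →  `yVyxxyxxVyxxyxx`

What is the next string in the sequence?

φ(yVyxxyxxVyxxyxx) expands symbol-by-symbol to V y V yxx yxx V yxx yxx y V yxx yxx V yxx yxx; joining the 15 pieces gives the next term.

VyVyxxyxxVyxxyxxyVyxxyxxVyxxyxx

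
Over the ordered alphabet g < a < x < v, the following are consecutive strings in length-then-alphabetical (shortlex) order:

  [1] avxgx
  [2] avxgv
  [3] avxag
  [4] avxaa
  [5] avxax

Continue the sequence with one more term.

avxav

Treat avxax as a base-4 numeral over the given alphabet and add one, carrying through any trailing v's.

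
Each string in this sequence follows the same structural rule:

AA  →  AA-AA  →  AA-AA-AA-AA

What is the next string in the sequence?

Each string is two copies of the previous one joined by '-'.
So the next term is two copies of AA-AA-AA-AA with '-' between the halves.

AA-AA-AA-AA-AA-AA-AA-AA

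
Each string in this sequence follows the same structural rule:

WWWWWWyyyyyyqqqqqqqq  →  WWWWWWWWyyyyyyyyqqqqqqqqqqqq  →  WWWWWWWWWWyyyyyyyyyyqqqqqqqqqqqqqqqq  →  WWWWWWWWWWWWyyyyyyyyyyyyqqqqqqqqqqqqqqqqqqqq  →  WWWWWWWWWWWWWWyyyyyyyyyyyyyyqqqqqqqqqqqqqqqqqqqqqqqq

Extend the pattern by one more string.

The n-th term is 2n+2 W's then 2n+2 y's then 4n q's, where the shown terms are n = 2, 3, 4, 5, 6.
For the next term, n = 7, so the run lengths are 16, 16, 28.

WWWWWWWWWWWWWWWWyyyyyyyyyyyyyyyyqqqqqqqqqqqqqqqqqqqqqqqqqqqq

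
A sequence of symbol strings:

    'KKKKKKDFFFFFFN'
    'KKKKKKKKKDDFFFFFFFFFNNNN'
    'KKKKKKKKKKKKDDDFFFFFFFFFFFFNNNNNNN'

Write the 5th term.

KKKKKKKKKKKKKKKKKKDDDDDFFFFFFFFFFFFFFFFFFNNNNNNNNNNNNN

Term n consists of 3n+3 K's, followed by n D's, followed by 3n+3 F's, followed by 3n-2 N's (n = 1, 2, …).
For term 5, n = 5, so the run lengths are 18, 5, 18, 13.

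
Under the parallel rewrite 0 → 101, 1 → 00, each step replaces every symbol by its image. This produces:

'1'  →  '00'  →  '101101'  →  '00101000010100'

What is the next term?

Rewriting the 14 symbols of 00101000010100 one by one yields 101 101 00 101 00 101 101 101 101 00 101 00 101 101; concatenated:

10110100101001011011011010010100101101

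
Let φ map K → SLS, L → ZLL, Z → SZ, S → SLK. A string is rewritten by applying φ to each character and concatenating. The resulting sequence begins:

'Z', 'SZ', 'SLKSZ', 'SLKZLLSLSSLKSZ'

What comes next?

SLKZLLSLSSZZLLZLLSLKZLLSLKSLKZLLSLSSLKSZ

Applying the rule to each of the 14 symbols of SLKZLLSLSSLKSZ gives the pieces SLK ZLL SLS SZ ZLL ZLL SLK ZLL SLK SLK ZLL SLS SLK SZ, which concatenate to the answer.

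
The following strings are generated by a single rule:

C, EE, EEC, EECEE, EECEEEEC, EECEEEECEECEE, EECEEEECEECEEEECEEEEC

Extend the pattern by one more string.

EECEEEECEECEEEECEEEECEECEEEECEECEE

Each term (from the third on) is the previous term followed by the one before it: term 3 = EE·C = EEC.
So term 8 is EECEEEECEECEEEECEEEEC·EECEEEECEECEE.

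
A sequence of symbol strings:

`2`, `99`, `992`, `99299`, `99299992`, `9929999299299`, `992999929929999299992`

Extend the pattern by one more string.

From term 3 onward, concatenate the last term with the second-to-last: 99·2 = 992, 992·99 = 99299, …
So term 8 is 992999929929999299992·9929999299299.

9929999299299992999929929999299299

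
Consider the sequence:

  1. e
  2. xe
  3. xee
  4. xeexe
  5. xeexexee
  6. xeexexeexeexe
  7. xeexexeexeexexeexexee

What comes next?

From term 3 onward, concatenate the last term with the second-to-last: xe·e = xee, xee·xe = xeexe, …
So term 8 is xeexexeexeexexeexexee·xeexexeexeexe.

xeexexeexeexexeexexeexeexexeexeexe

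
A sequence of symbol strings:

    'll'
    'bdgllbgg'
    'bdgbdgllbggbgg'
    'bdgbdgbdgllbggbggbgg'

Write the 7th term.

s(k+1) = bdg·s(k)·bgg, so each term gains bdg as a prefix and bgg as a suffix.
From bdgbdgbdgllbggbggbgg, 3 further steps: bdgbdgbdgllbggbggbgg → bdgbdgbdgbdgllbggbggbggbgg → bdgbdgbdgbdgbdgllbggbggbggbggbgg → (answer).

bdgbdgbdgbdgbdgbdgllbggbggbggbggbggbgg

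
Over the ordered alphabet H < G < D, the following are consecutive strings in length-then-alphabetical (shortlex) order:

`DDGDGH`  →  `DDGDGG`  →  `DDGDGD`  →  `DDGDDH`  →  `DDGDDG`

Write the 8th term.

Continuing the enumeration 3 steps past DDGDDG: DDGDDG → DDGDDD → DDDHHH → (answer).

DDDHHG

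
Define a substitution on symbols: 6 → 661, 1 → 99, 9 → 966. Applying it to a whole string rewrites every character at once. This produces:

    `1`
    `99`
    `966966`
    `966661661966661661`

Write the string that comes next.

96666166166166199661661999666616616616619966166199

φ(966661661966661661) expands symbol-by-symbol to 966 661 661 661 661 99 661 661 99 966 661 661 661 661 99 661 661 99; joining the 18 pieces gives the next term.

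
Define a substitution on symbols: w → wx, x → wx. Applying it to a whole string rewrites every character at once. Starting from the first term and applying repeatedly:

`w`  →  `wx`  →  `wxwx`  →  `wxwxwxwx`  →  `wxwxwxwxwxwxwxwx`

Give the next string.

wxwxwxwxwxwxwxwxwxwxwxwxwxwxwxwx

Applying the rule to each of the 16 symbols of wxwxwxwxwxwxwxwx gives the pieces wx wx wx wx wx wx wx wx wx wx wx wx wx wx wx wx, which concatenate to the answer.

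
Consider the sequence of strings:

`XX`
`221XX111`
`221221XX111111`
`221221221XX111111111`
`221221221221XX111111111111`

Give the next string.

Every step adds 221 to the front and 111 to the end of the previous string.
Applying this once more to 221221221221XX111111111111:

221221221221221XX111111111111111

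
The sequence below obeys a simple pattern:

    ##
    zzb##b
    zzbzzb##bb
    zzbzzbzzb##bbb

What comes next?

zzbzzbzzbzzb##bbbb

Each term wraps the previous one in zzb on the left and b on the right.
One more step from zzbzzbzzb##bbb gives the answer.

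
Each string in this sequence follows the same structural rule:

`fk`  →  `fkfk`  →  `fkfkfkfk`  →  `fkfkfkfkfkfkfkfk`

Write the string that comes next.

Each string is two copies of the previous one concatenated.
Doubling fkfkfkfkfkfkfkfk:

fkfkfkfkfkfkfkfkfkfkfkfkfkfkfkfk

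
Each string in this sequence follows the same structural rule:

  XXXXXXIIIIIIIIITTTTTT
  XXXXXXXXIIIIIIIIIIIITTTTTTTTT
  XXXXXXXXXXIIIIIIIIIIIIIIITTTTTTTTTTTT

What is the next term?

Reading off run lengths: X runs 6, 8, 10; I runs 9, 12, 15; T runs 6, 9, 12 — each is linear in n, where the shown terms are n = 2, 3, 4.
At n = 5 the blocks have lengths 12, 18, 15.

XXXXXXXXXXXXIIIIIIIIIIIIIIIIIITTTTTTTTTTTTTTT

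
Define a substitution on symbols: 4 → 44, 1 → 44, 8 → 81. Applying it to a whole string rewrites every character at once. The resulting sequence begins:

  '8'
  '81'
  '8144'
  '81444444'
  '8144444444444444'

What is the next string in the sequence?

Rewriting the 16 symbols of 8144444444444444 one by one yields 81 44 44 44 44 44 44 44 44 44 44 44 44 44 44 44; concatenated:

81444444444444444444444444444444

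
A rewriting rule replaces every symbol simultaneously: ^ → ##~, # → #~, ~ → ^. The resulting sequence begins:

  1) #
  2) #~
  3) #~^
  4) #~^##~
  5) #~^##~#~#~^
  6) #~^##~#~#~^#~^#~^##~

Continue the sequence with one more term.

φ(#~^##~#~#~^#~^#~^##~) expands symbol-by-symbol to #~ ^ ##~ #~ #~ ^ #~ ^ #~ ^ ##~ #~ ^ ##~ #~ ^ ##~ #~ #~ ^; joining the 20 pieces gives the next term.

#~^##~#~#~^#~^#~^##~#~^##~#~^##~#~#~^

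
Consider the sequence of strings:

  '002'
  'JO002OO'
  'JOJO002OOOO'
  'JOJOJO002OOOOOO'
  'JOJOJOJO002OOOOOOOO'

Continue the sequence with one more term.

JOJOJOJOJO002OOOOOOOOOO

s(k+1) = JO·s(k)·OO, so each term gains JO as a prefix and OO as a suffix.
So the next term is JO·JOJOJOJO002OOOOOOOO·OO.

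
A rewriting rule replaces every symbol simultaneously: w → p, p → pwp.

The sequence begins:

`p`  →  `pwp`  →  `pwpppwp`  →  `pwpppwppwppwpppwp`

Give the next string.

Replace each of the 17 characters of pwpppwppwppwpppwp in place — pwp p pwp pwp pwp p pwp pwp p pwp pwp p pwp pwp pwp p pwp — and concatenate.

pwpppwppwppwpppwppwpppwppwpppwppwppwpppwp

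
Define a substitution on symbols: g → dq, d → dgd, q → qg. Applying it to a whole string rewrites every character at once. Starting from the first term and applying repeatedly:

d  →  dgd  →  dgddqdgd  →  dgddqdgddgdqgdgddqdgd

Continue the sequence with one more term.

Replace each of the 21 characters of dgddqdgddgdqgdgddqdgd in place — dgd dq dgd dgd qg dgd dq dgd dgd dq dgd qg dq dgd dq dgd dgd qg dgd dq dgd — and concatenate.

dgddqdgddgdqgdgddqdgddgddqdgdqgdqdgddqdgddgdqgdgddqdgd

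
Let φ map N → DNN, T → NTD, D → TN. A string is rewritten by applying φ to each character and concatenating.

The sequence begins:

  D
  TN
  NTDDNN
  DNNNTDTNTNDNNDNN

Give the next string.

Rewriting the 16 symbols of DNNNTDTNTNDNNDNN one by one yields TN DNN DNN DNN NTD TN NTD DNN NTD DNN TN DNN DNN TN DNN DNN; concatenated:

TNDNNDNNDNNNTDTNNTDDNNNTDDNNTNDNNDNNTNDNNDNN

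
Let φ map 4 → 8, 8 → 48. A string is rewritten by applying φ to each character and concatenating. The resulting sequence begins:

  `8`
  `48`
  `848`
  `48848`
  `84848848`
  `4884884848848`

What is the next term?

Applying the rule to each of the 13 symbols of 4884884848848 gives the pieces 8 48 48 8 48 48 8 48 8 48 48 8 48, which concatenate to the answer.

848488484884884848848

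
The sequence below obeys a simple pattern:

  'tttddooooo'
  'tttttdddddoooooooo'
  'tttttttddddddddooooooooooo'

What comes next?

tttttttttdddddddddddoooooooooooooo

The n-th term is 2n+1 t's then 3n-1 d's then 3n+2 o's (n = 1, 2, …).
For the next term, n = 4, so the run lengths are 9, 11, 14.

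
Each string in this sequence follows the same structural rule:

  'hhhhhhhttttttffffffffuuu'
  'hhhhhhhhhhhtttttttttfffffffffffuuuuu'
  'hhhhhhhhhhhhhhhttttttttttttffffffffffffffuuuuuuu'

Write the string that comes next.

Reading off run lengths: h runs 7, 11, 15; t runs 6, 9, 12; f runs 8, 11, 14; u runs 3, 5, 7 — each is linear in n, where the shown terms are n = 2, 3, 4.
At n = 5 the blocks have lengths 19, 15, 17, 9.

hhhhhhhhhhhhhhhhhhhtttttttttttttttfffffffffffffffffuuuuuuuuu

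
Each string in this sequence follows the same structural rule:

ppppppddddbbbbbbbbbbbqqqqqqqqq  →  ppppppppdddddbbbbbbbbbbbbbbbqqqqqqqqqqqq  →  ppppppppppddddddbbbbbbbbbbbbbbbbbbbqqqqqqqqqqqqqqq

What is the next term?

ppppppppppppdddddddbbbbbbbbbbbbbbbbbbbbbbbqqqqqqqqqqqqqqqqqq

Each string has the form p^{2n} d^{n+1} b^{4n-1} q^{3n}, where the shown terms are n = 3, 4, 5.
For the next term, n = 6, so the run lengths are 12, 7, 23, 18.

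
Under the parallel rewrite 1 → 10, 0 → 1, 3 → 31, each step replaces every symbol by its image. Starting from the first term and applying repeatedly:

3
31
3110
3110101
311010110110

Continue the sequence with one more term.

Rewriting each symbol of 311010110110: 3→31, 1→10, 1→10, 0→1, 1→10, 0→1, 1→10, 1→10, 0→1, 1→10, 1→10, 0→1, which concatenates to 31 10 10 1 10 1 10 10 1 10 10 1.

31101011011010110101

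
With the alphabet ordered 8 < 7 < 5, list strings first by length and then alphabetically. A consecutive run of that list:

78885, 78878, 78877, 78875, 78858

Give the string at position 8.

78788

Advancing 3 positions from 78858 through 78858 → 78857 → 78855 reaches term 8.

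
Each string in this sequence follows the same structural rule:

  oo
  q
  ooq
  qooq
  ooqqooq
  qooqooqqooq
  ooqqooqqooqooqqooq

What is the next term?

qooqooqqooqooqqooqqooqooqqooq

Each term (from the third on) is the two preceding terms concatenated in order: term 3 = oo·q = ooq.
Continuing: qooqooqqooq · ooqqooqqooqooqqooq gives term 8.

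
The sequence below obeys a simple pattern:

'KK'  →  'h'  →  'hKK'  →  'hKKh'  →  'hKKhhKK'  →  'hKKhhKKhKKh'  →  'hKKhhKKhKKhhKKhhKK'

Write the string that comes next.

hKKhhKKhKKhhKKhhKKhKKhhKKhKKh

From term 3 onward, concatenate the last term with the second-to-last: h·KK = hKK, hKK·h = hKKh, …
So term 8 is hKKhhKKhKKhhKKhhKK·hKKhhKKhKKh.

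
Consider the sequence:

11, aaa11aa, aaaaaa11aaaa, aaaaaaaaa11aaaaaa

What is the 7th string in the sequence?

s(k+1) = aaa·s(k)·aa, so each term gains aaa as a prefix and aa as a suffix.
From aaaaaaaaa11aaaaaa, 3 further steps: aaaaaaaaa11aaaaaa → aaaaaaaaaaaa11aaaaaaaa → aaaaaaaaaaaaaaa11aaaaaaaaaa → (answer).

aaaaaaaaaaaaaaaaaa11aaaaaaaaaaaa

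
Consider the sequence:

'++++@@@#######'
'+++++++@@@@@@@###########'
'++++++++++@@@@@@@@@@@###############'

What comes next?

Reading off run lengths: + runs 4, 7, 10; @ runs 3, 7, 11; # runs 7, 11, 15 — each is linear in n (n = 1, 2, …).
For the next term, n = 4, so the run lengths are 13, 15, 19.

+++++++++++++@@@@@@@@@@@@@@@###################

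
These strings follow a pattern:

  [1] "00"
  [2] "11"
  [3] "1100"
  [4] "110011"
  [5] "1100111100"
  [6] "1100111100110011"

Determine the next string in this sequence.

11001111001100111100111100

From term 3 onward, concatenate the last term with the second-to-last: 11·00 = 1100, 1100·11 = 110011, …
The next term joins 1100111100110011 and 1100111100.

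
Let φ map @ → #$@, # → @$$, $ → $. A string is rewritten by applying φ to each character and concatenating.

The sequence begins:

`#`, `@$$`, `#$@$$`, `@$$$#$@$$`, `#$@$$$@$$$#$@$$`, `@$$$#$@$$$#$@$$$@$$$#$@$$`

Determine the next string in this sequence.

Rewriting the 25 symbols of @$$$#$@$$$#$@$$$@$$$#$@$$ one by one yields #$@ $ $ $ @$$ $ #$@ $ $ $ @$$ $ #$@ $ $ $ #$@ $ $ $ @$$ $ #$@ $ $; concatenated:

#$@$$$@$$$#$@$$$@$$$#$@$$$#$@$$$@$$$#$@$$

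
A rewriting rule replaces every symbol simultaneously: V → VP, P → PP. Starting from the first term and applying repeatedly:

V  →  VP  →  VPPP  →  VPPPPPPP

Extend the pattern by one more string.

VPPPPPPPPPPPPPPP

Expanding VPPPPPPP: V→VP, P→PP, P→PP, P→PP, P→PP, P→PP, P→PP, P→PP. Concatenated: VP PP PP PP PP PP PP PP.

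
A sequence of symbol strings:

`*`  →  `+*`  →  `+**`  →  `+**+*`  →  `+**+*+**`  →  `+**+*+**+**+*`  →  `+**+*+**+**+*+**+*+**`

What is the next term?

This is a Fibonacci-style word recurrence s(k) = s(k−1)·s(k−2): e.g. +*·* = +**.
Continuing: +**+*+**+**+*+**+*+** · +**+*+**+**+* gives term 8.

+**+*+**+**+*+**+*+**+**+*+**+**+*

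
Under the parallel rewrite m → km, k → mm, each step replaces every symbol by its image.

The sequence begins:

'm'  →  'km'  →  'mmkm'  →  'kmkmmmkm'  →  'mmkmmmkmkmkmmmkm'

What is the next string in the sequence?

kmkmmmkmkmkmmmkmmmkmmmkmkmkmmmkm

Replace each of the 16 characters of mmkmmmkmkmkmmmkm in place — km km mm km km km mm km mm km mm km km km mm km — and concatenate.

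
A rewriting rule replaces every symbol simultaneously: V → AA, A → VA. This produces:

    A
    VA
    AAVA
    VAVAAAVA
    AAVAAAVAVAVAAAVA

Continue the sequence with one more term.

Rewriting the 16 symbols of AAVAAAVAVAVAAAVA one by one yields VA VA AA VA VA VA AA VA AA VA AA VA VA VA AA VA; concatenated:

VAVAAAVAVAVAAAVAAAVAAAVAVAVAAAVA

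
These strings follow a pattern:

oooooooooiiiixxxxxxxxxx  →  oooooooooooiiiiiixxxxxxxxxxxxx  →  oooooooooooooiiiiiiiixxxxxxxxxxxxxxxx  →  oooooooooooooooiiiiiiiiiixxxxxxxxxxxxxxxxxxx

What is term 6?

oooooooooooooooooooiiiiiiiiiiiiiixxxxxxxxxxxxxxxxxxxxxxxxx

The n-th term is 2n+3 o's then 2n-2 i's then 3n+1 x's, where the shown terms are n = 3, 4, 5, 6.
For term 6, n = 8, so the run lengths are 19, 14, 25.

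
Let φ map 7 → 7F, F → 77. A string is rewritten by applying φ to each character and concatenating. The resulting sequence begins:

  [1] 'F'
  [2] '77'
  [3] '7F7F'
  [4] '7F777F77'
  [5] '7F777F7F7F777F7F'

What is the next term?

7F777F7F7F777F777F777F7F7F777F77

φ(7F777F7F7F777F7F) expands symbol-by-symbol to 7F 77 7F 7F 7F 77 7F 77 7F 77 7F 7F 7F 77 7F 77; joining the 16 pieces gives the next term.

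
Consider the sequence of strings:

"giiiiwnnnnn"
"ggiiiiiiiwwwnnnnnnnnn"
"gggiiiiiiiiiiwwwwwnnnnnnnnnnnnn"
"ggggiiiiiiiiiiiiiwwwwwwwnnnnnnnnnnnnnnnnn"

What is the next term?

Each string has the form g^{n} i^{3n+1} w^{2n-1} n^{4n+1} (n = 1, 2, …).
Setting n = 5 gives 5, 16, 9, 21 characters in each block.

gggggiiiiiiiiiiiiiiiiwwwwwwwwwnnnnnnnnnnnnnnnnnnnnn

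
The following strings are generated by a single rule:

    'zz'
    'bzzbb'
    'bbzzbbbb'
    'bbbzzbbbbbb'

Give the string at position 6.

bbbbbzzbbbbbbbbbb

Each term wraps the previous one in b on the left and bb on the right.
From bbbzzbbbbbb, 2 further steps: bbbzzbbbbbb → bbbbzzbbbbbbbb → (answer).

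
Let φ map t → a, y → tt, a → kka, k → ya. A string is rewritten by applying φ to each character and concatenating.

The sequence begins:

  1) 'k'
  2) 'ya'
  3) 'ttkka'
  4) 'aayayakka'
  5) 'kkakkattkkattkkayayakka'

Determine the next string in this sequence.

Rewriting the 23 symbols of kkakkattkkattkkayayakka one by one yields ya ya kka ya ya kka a a ya ya kka a a ya ya kka tt kka tt kka ya ya kka; concatenated:

yayakkayayakkaaayayakkaaayayakkattkkattkkayayakka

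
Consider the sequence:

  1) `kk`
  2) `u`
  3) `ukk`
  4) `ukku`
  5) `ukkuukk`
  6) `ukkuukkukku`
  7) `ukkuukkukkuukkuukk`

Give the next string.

ukkuukkukkuukkuukkukkuukkukku

This is a Fibonacci-style word recurrence s(k) = s(k−1)·s(k−2): e.g. u·kk = ukk.
The next term joins ukkuukkukkuukkuukk and ukkuukkukku.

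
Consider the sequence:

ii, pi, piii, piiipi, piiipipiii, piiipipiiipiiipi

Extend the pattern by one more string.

This is a Fibonacci-style word recurrence s(k) = s(k−1)·s(k−2): e.g. pi·ii = piii.
So term 7 is piiipipiiipiiipi·piiipipiii.

piiipipiiipiiipipiiipipiii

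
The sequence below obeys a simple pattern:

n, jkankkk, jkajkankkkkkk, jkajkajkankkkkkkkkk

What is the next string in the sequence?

Every step adds jka to the front and kkk to the end of the previous string.
One more step from jkajkajkankkkkkkkkk gives the answer.

jkajkajkajkankkkkkkkkkkkk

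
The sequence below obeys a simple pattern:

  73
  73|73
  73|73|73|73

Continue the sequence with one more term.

73|73|73|73|73|73|73|73

Every step duplicates the string with '|' between the halves.
One more doubling of 73|73|73|73 gives the answer.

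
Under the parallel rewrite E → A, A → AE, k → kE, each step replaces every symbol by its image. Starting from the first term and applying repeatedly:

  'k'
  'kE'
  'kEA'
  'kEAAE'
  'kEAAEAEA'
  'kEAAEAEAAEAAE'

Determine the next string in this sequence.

Rewriting the 13 symbols of kEAAEAEAAEAAE one by one yields kE A AE AE A AE A AE AE A AE AE A; concatenated:

kEAAEAEAAEAAEAEAAEAEA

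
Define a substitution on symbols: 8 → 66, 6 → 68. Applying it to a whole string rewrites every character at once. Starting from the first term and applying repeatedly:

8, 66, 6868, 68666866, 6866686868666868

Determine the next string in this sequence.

Replace each of the 16 characters of 6866686868666868 in place — 68 66 68 68 68 66 68 66 68 66 68 68 68 66 68 66 — and concatenate.

68666868686668666866686868666866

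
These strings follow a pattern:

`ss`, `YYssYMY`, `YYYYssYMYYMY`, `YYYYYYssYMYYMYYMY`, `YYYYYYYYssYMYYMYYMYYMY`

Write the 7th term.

YYYYYYYYYYYYssYMYYMYYMYYMYYMYYMY

Every step adds YY to the front and YMY to the end of the previous string.
From YYYYYYYYssYMYYMYYMYYMY, 2 further steps: YYYYYYYYssYMYYMYYMYYMY → YYYYYYYYYYssYMYYMYYMYYMYYMY → (answer).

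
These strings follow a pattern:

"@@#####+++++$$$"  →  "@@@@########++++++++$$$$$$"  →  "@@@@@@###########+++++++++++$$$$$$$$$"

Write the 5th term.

Each string has the form @^{2n} #^{3n+2} +^{3n+2} $^{3n} (n = 1, 2, …).
Setting n = 5 gives 10, 17, 17, 15 characters in each block.

@@@@@@@@@@#################+++++++++++++++++$$$$$$$$$$$$$$$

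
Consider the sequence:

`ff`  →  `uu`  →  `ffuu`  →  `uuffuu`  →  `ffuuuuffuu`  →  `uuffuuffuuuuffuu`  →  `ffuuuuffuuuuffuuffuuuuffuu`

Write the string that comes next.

This is a Fibonacci-style word recurrence s(k) = s(k−2)·s(k−1): e.g. ff·uu = ffuu.
The next term joins uuffuuffuuuuffuu and ffuuuuffuuuuffuuffuuuuffuu.

uuffuuffuuuuffuuffuuuuffuuuuffuuffuuuuffuu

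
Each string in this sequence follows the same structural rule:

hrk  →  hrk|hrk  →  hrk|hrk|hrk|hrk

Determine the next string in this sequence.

Every step duplicates the string with '|' between the halves.
So the next term is two copies of hrk|hrk|hrk|hrk with '|' between the halves.

hrk|hrk|hrk|hrk|hrk|hrk|hrk|hrk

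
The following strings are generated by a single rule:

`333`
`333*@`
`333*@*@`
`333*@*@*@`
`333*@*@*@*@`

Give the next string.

The strings grow by a fixed suffix *@ each time.
So the next term is 333*@*@*@*@·*@.

333*@*@*@*@*@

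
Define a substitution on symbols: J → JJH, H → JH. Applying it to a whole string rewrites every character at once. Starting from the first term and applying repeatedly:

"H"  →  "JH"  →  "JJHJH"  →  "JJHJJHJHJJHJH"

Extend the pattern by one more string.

Replace each of the 13 characters of JJHJJHJHJJHJH in place — JJH JJH JH JJH JJH JH JJH JH JJH JJH JH JJH JH — and concatenate.

JJHJJHJHJJHJJHJHJJHJHJJHJJHJHJJHJH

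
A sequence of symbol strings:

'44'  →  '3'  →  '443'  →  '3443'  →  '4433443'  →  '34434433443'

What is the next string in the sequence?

From term 3 onward, concatenate the second-to-last term with the last: 44·3 = 443, 3·443 = 3443, …
The next term joins 4433443 and 34434433443.

443344334434433443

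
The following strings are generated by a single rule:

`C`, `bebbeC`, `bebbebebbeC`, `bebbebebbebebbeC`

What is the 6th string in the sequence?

bebbebebbebebbebebbebebbeC

Each term is the previous one with bebbe prepended.
From bebbebebbebebbeC, 2 further steps: bebbebebbebebbeC → bebbebebbebebbebebbeC → (answer).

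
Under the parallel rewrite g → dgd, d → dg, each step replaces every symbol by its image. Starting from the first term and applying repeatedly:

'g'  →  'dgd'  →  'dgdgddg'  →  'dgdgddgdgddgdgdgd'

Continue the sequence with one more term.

dgdgddgdgddgdgdgddgdgddgdgdgddgdgddgdgddg

φ(dgdgddgdgddgdgdgd) expands symbol-by-symbol to dg dgd dg dgd dg dg dgd dg dgd dg dg dgd dg dgd dg dgd dg; joining the 17 pieces gives the next term.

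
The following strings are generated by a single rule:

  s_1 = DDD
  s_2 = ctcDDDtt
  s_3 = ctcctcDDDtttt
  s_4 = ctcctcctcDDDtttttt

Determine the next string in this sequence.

ctcctcctcctcDDDtttttttt

Each term wraps the previous one in ctc on the left and tt on the right.
One more step from ctcctcctcDDDtttttt gives the answer.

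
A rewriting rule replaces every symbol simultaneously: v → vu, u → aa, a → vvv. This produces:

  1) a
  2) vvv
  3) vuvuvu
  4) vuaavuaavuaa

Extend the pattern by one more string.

Apply φ to vuaavuaavuaa symbol by symbol: v→vu, u→aa, a→vvv, a→vvv, v→vu, u→aa, a→vvv, a→vvv, v→vu, u→aa, a→vvv, a→vvv; joined: vu aa vvv vvv vu aa vvv vvv vu aa vvv vvv.

vuaavvvvvvvuaavvvvvvvuaavvvvvv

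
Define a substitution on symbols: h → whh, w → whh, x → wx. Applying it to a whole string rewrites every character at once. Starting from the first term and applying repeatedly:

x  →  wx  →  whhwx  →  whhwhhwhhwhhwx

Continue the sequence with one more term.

Rewriting the 14 symbols of whhwhhwhhwhhwx one by one yields whh whh whh whh whh whh whh whh whh whh whh whh whh wx; concatenated:

whhwhhwhhwhhwhhwhhwhhwhhwhhwhhwhhwhhwhhwx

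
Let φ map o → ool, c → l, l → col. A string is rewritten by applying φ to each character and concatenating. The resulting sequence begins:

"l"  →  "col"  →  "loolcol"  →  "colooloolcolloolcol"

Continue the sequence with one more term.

loolcolooloolcolooloolcolloolcolcolooloolcolloolcol

φ(colooloolcolloolcol) expands symbol-by-symbol to l ool col ool ool col ool ool col l ool col col ool ool col l ool col; joining the 19 pieces gives the next term.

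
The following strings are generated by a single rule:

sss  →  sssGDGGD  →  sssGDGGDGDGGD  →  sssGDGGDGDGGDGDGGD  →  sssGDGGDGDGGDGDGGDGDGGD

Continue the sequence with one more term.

The strings grow by a fixed suffix GDGGD each time.
Applying this once more to sssGDGGDGDGGDGDGGDGDGGD:

sssGDGGDGDGGDGDGGDGDGGDGDGGD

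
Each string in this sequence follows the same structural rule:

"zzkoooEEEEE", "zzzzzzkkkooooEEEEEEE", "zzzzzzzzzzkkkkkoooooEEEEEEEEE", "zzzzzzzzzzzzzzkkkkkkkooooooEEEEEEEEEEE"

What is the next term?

The n-th term is 4n-2 z's then 2n-1 k's then n+2 o's then 2n+3 E's (n = 1, 2, …).
At n = 5 the blocks have lengths 18, 9, 7, 13.

zzzzzzzzzzzzzzzzzzkkkkkkkkkoooooooEEEEEEEEEEEEE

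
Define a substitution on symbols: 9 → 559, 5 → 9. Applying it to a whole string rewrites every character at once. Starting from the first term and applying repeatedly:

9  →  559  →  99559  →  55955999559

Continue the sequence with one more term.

995599955955955999559

Apply φ to 55955999559 symbol by symbol: 5→9, 5→9, 9→559, 5→9, 5→9, 9→559, 9→559, 9→559, 5→9, 5→9, 9→559; joined: 9 9 559 9 9 559 559 559 9 9 559.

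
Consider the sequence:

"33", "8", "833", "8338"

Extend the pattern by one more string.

8338833

This is a Fibonacci-style word recurrence s(k) = s(k−1)·s(k−2): e.g. 8·33 = 833.
So term 5 is 8338·833.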